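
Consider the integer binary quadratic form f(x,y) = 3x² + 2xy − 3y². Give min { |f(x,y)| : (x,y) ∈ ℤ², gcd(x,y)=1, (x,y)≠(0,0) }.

river: ρ → (-3,4,2)
river: ρ → (2,4,-3)
river: ρ → (-3,2,3)
river: ρ → (3,4,-2)
river: ρ → (-2,4,3)
river: ρ → (3,2,-3)
closes: descent 0, river 6
min |a| on river = 2

2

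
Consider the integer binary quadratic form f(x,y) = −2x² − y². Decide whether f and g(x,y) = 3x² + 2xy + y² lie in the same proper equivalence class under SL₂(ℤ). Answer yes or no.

D₁ = -8, D₂ = -8
f is negative-definite; reduce −f:
−f: flip: (2,0,1)→(1,0,2)
−f: reduced (well bottom): (1,0,2) with a≤c, −a<b≤a
flip sign back: reduced form of f is (-1,0,-2)
g: flip: (3,2,1)→(1,-2,3)
g: translate: b→0 (≡-2 mod 2), so (1,-2,3)→(1,0,2)
g: reduced (well bottom): (1,0,2) with a≤c, −a<b≤a
reduced forms (-1, 0, -2) vs (1, 0, 2) ⇒ inequivalent

no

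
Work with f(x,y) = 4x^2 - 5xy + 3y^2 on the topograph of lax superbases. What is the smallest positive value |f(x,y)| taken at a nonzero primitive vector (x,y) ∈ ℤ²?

translate: b→3 (≡-5 mod 8), so (4,-5,3)→(4,3,2)
flip: (4,3,2)→(2,-3,4)
translate: b→1 (≡-3 mod 4), so (2,-3,4)→(2,1,3)
reduced (well bottom): (2,1,3) with a≤c, −a<b≤a
well minimum = a = 2

2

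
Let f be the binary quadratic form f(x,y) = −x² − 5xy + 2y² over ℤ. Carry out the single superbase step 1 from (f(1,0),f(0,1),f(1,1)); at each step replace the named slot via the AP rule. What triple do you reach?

start (-1,2,-4) = (f(1,0),f(0,1),f(1,1))
replace slot 1: 2·(2+(-4)) − (-1) = -3 → (-3,2,-4)

-3,2,-4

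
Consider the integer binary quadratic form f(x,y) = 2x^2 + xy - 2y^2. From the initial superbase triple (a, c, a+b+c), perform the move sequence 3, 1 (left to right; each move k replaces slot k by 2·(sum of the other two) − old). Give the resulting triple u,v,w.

start (2,-2,1) = (f(1,0),f(0,1),f(1,1))
replace slot 3: 2·(2+(-2)) − 1 = -1 → (2,-2,-1)
replace slot 1: 2·((-2)+(-1)) − 2 = -8 → (-8,-2,-1)

-8,-2,-1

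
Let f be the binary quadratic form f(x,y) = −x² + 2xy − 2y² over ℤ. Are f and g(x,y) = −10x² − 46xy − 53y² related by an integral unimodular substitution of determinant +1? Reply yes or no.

D₁ = -4, D₂ = -4
f is negative-definite; reduce −f:
−f: translate: b→0 (≡-2 mod 2), so (1,-2,2)→(1,0,1)
−f: reduced (well bottom): (1,0,1) with a≤c, −a<b≤a
flip sign back: reduced form of f is (-1,0,-1)
g is negative-definite; reduce −g:
−g: translate: b→6 (≡46 mod 20), so (10,46,53)→(10,6,1)
−g: flip: (10,6,1)→(1,-6,10)
−g: translate: b→0 (≡-6 mod 2), so (1,-6,10)→(1,0,1)
−g: reduced (well bottom): (1,0,1) with a≤c, −a<b≤a
flip sign back: reduced form of g is (-1,0,-1)
reduced forms (-1, 0, -1) vs (-1, 0, -1) ⇒ equivalent

yes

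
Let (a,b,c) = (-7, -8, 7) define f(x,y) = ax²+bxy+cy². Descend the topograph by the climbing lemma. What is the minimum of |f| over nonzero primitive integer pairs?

descent: ρ → (7,8,-7)  [lands on river]
river: ρ → (-7,6,8)
river: ρ → (8,10,-5)
river: ρ → (-5,10,8)
river: ρ → (8,6,-7)
river: ρ → (-7,8,7)
river: ρ → (7,6,-8)
river: ρ → (-8,10,5)
river: ρ → (5,10,-8)
river: ρ → (-8,6,7)
closes: descent 1, river 10
min |a| on river = 5

5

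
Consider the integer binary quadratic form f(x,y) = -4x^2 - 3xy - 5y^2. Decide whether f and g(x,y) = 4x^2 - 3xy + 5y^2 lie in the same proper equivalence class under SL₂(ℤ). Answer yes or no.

D₁ = -71, D₂ = -71
f is negative-definite; reduce −f:
−f: reduced (well bottom): (4,3,5) with a≤c, −a<b≤a
flip sign back: reduced form of f is (-4,-3,-5)
g: reduced (well bottom): (4,-3,5) with a≤c, −a<b≤a
reduced forms (-4, -3, -5) vs (4, -3, 5) ⇒ inequivalent

no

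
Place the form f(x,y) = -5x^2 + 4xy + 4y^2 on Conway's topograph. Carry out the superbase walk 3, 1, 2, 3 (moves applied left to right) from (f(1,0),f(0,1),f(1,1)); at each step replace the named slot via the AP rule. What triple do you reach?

start (-5,4,3) = (f(1,0),f(0,1),f(1,1))
replace slot 3: 2·((-5)+4) − 3 = -5 → (-5,4,-5)
replace slot 1: 2·(4+(-5)) − (-5) = 3 → (3,4,-5)
replace slot 2: 2·(3+(-5)) − 4 = -8 → (3,-8,-5)
replace slot 3: 2·(3+(-8)) − (-5) = -5 → (3,-8,-5)

3,-8,-5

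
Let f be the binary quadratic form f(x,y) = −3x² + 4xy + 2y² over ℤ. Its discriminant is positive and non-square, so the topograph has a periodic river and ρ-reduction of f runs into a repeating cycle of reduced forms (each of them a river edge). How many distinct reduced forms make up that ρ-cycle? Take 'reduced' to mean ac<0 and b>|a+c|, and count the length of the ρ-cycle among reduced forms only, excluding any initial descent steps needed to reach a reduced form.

D = 40, ⌊√D⌋ = 6
river: ρ → (2,4,-3)
river: ρ → (-3,2,3)
river: ρ → (3,4,-2)
river: ρ → (-2,4,3)
river: ρ → (3,2,-3)
river: ρ → (-3,4,2)
ρ-cycle length = 6 (tail of 0 descent steps not counted)

6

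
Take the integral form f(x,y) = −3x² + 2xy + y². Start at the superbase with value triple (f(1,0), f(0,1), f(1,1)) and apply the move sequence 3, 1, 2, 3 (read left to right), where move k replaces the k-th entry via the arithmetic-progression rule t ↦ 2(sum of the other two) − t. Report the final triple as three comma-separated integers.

start (-3,1,0) = (f(1,0),f(0,1),f(1,1))
replace slot 3: 2·((-3)+1) − 0 = -4 → (-3,1,-4)
replace slot 1: 2·(1+(-4)) − (-3) = -3 → (-3,1,-4)
replace slot 2: 2·((-3)+(-4)) − 1 = -15 → (-3,-15,-4)
replace slot 3: 2·((-3)+(-15)) − (-4) = -32 → (-3,-15,-32)

-3,-15,-32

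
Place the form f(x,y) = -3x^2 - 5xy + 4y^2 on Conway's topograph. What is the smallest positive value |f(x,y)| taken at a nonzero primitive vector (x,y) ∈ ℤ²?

descent: ρ → (4,5,-3)  [lands on river]
river: ρ → (-3,7,2)
river: ρ → (2,5,-6)
river: ρ → (-6,7,1)
river: ρ → (1,7,-6)
river: ρ → (-6,5,2)
river: ρ → (2,7,-3)
river: ρ → (-3,5,4)
river: ρ → (4,3,-4)
river: ρ → (-4,5,3)
river: ρ → (3,7,-2)
river: ρ → (-2,5,6)
river: ρ → (6,7,-1)
river: ρ → (-1,7,6)
river: ρ → (6,5,-2)
river: ρ → (-2,7,3)
river: ρ → (3,5,-4)
river: ρ → (-4,3,4)
closes: descent 1, river 18
min |a| on river = 1

1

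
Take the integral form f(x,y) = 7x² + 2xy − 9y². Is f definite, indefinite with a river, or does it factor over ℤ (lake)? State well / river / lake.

D = b²−4ac = 2² − 4·7·(-9) = 256
D = 16² is a perfect square ⇒ form factors over ℤ ⇒ lakes

lake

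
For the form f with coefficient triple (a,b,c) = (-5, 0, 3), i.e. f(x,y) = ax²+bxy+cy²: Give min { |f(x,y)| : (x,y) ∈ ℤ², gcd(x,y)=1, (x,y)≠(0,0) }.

descent: ρ → (3,6,-2)  [lands on river]
river: ρ → (-2,6,3)
closes: descent 1, river 2
min |a| on river = 2

2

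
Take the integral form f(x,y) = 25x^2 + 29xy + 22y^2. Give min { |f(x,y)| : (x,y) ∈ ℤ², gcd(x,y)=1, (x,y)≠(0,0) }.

translate: b→-21 (≡29 mod 50), so (25,29,22)→(25,-21,18)
flip: (25,-21,18)→(18,21,25)
translate: b→-15 (≡21 mod 36), so (18,21,25)→(18,-15,22)
reduced (well bottom): (18,-15,22) with a≤c, −a<b≤a
well minimum = a = 18

18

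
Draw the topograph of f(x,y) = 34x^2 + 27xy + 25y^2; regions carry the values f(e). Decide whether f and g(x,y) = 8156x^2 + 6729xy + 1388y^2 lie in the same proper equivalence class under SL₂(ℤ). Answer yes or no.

D₁ = -2671, D₂ = -2671
f: flip: (34,27,25)→(25,-27,34)
f: translate: b→23 (≡-27 mod 50), so (25,-27,34)→(25,23,32)
f: reduced (well bottom): (25,23,32) with a≤c, −a<b≤a
g: flip: (8156,6729,1388)→(1388,-6729,8156)
g: translate: b→-1177 (≡-6729 mod 2776), so (1388,-6729,8156)→(1388,-1177,250)
g: flip: (1388,-1177,250)→(250,1177,1388)
g: translate: b→177 (≡1177 mod 500), so (250,1177,1388)→(250,177,34)
g: flip: (250,177,34)→(34,-177,250)
g: translate: b→27 (≡-177 mod 68), so (34,-177,250)→(34,27,25)
g: flip: (34,27,25)→(25,-27,34)
g: translate: b→23 (≡-27 mod 50), so (25,-27,34)→(25,23,32)
g: reduced (well bottom): (25,23,32) with a≤c, −a<b≤a
reduced forms (25, 23, 32) vs (25, 23, 32) ⇒ equivalent

yes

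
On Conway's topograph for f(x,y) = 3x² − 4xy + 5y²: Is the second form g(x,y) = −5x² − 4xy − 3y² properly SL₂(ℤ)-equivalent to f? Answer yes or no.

D₁ = -44, D₂ = -44
f: translate: b→2 (≡-4 mod 6), so (3,-4,5)→(3,2,4)
f: reduced (well bottom): (3,2,4) with a≤c, −a<b≤a
g is negative-definite; reduce −g:
−g: flip: (5,4,3)→(3,-4,5)
−g: translate: b→2 (≡-4 mod 6), so (3,-4,5)→(3,2,4)
−g: reduced (well bottom): (3,2,4) with a≤c, −a<b≤a
flip sign back: reduced form of g is (-3,-2,-4)
reduced forms (3, 2, 4) vs (-3, -2, -4) ⇒ inequivalent

no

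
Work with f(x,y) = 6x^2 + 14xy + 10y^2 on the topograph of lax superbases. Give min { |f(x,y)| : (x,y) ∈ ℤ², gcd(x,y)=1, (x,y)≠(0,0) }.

translate: b→2 (≡14 mod 12), so (6,14,10)→(6,2,2)
flip: (6,2,2)→(2,-2,6)
translate: b→2 (≡-2 mod 4), so (2,-2,6)→(2,2,6)
reduced (well bottom): (2,2,6) with a≤c, −a<b≤a
well minimum = a = 2

2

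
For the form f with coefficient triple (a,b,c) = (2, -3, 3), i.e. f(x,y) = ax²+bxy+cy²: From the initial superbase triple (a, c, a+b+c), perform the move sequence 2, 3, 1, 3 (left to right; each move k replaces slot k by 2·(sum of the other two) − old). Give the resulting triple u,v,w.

start (2,3,2) = (f(1,0),f(0,1),f(1,1))
replace slot 2: 2·(2+2) − 3 = 5 → (2,5,2)
replace slot 3: 2·(2+5) − 2 = 12 → (2,5,12)
replace slot 1: 2·(5+12) − 2 = 32 → (32,5,12)
replace slot 3: 2·(32+5) − 12 = 62 → (32,5,62)

32,5,62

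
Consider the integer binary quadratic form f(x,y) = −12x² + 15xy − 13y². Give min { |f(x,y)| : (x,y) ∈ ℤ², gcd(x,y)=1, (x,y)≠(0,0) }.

translate: b→9 (≡-15 mod 24), so (12,-15,13)→(12,9,10)
flip: (12,9,10)→(10,-9,12)
reduced (well bottom): (10,-9,12) with a≤c, −a<b≤a
well minimum |f| = |-10| = 10 (negative-definite)

10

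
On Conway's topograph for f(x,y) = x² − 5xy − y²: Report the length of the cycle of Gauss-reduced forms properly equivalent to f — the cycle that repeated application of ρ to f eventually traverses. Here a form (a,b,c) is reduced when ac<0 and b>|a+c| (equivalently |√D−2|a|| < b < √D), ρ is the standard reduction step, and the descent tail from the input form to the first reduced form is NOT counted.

D = 29, ⌊√D⌋ = 5
descent: ρ → (-1,5,1)  [lands on river]
river: ρ → (1,5,-1)
ρ-cycle length = 2 (tail of 1 descent step not counted)

2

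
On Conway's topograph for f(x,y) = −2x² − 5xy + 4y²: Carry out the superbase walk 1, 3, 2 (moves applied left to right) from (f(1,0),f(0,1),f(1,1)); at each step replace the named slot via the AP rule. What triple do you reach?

start (-2,4,-3) = (f(1,0),f(0,1),f(1,1))
replace slot 1: 2·(4+(-3)) − (-2) = 4 → (4,4,-3)
replace slot 3: 2·(4+4) − (-3) = 19 → (4,4,19)
replace slot 2: 2·(4+19) − 4 = 42 → (4,42,19)

4,42,19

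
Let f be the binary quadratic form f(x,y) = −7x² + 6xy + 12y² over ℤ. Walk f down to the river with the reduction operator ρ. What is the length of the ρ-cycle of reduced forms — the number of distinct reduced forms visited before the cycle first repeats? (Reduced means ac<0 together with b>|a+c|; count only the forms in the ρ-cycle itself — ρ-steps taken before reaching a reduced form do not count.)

D = 372, ⌊√D⌋ = 19
river: ρ → (12,18,-1)
river: ρ → (-1,18,12)
river: ρ → (12,6,-7)
river: ρ → (-7,8,11)
river: ρ → (11,14,-4)
river: ρ → (-4,18,3)
river: ρ → (3,18,-4)
river: ρ → (-4,14,11)
river: ρ → (11,8,-7)
river: ρ → (-7,6,12)
ρ-cycle length = 10 (tail of 0 descent steps not counted)

10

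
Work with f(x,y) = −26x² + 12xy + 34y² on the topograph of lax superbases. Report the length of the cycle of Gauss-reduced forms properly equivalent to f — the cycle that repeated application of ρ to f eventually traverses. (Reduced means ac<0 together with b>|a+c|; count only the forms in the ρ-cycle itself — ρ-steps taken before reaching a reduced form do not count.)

D = 3680, ⌊√D⌋ = 60
river: ρ → (34,56,-4)
river: ρ → (-4,56,34)
river: ρ → (34,12,-26)
river: ρ → (-26,40,20)
river: ρ → (20,40,-26)
river: ρ → (-26,12,34)
ρ-cycle length = 6 (tail of 0 descent steps not counted)

6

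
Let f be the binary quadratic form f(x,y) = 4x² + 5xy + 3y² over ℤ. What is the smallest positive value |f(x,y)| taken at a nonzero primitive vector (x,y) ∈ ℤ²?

translate: b→-3 (≡5 mod 8), so (4,5,3)→(4,-3,2)
flip: (4,-3,2)→(2,3,4)
translate: b→-1 (≡3 mod 4), so (2,3,4)→(2,-1,3)
reduced (well bottom): (2,-1,3) with a≤c, −a<b≤a
well minimum = a = 2

2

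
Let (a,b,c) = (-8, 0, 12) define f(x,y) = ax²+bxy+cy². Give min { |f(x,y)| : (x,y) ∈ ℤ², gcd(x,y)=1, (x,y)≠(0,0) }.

descent: ρ → (12,0,-8)
descent: ρ → (-8,16,4)  [lands on river]
river: ρ → (4,16,-8)
closes: descent 2, river 2
min |a| on river = 4

4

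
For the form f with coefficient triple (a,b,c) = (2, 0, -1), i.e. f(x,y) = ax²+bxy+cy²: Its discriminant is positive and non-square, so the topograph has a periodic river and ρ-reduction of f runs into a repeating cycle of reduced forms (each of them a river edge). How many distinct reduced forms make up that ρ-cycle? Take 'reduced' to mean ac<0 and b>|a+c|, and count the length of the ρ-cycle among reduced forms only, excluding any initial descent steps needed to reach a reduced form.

D = 8, ⌊√D⌋ = 2
descent: ρ → (-1,2,1)  [lands on river]
river: ρ → (1,2,-1)
ρ-cycle length = 2 (tail of 1 descent step not counted)

2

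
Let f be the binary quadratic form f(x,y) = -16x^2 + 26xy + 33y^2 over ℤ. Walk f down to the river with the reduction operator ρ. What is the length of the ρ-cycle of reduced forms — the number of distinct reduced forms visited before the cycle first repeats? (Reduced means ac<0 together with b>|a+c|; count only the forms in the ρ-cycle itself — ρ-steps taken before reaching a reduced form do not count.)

D = 2788, ⌊√D⌋ = 52
river: ρ → (33,40,-9)
river: ρ → (-9,50,8)
river: ρ → (8,46,-21)
river: ρ → (-21,38,16)
river: ρ → (16,26,-33)
river: ρ → (-33,40,9)
river: ρ → (9,50,-8)
river: ρ → (-8,46,21)
river: ρ → (21,38,-16)
river: ρ → (-16,26,33)
ρ-cycle length = 10 (tail of 0 descent steps not counted)

10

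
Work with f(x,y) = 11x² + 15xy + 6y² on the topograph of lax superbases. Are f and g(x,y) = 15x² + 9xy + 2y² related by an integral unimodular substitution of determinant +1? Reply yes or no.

D₁ = -39, D₂ = -39
f: translate: b→-7 (≡15 mod 22), so (11,15,6)→(11,-7,2)
f: flip: (11,-7,2)→(2,7,11)
f: translate: b→-1 (≡7 mod 4), so (2,7,11)→(2,-1,5)
f: reduced (well bottom): (2,-1,5) with a≤c, −a<b≤a
g: flip: (15,9,2)→(2,-9,15)
g: translate: b→-1 (≡-9 mod 4), so (2,-9,15)→(2,-1,5)
g: reduced (well bottom): (2,-1,5) with a≤c, −a<b≤a
reduced forms (2, -1, 5) vs (2, -1, 5) ⇒ equivalent

yes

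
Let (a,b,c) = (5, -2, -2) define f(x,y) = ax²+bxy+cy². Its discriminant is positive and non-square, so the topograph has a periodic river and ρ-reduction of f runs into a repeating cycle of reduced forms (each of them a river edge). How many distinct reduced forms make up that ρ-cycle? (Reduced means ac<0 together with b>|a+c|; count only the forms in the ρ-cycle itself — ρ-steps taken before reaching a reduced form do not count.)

D = 44, ⌊√D⌋ = 6
descent: ρ → (-2,6,1)  [lands on river]
river: ρ → (1,6,-2)
ρ-cycle length = 2 (tail of 1 descent step not counted)

2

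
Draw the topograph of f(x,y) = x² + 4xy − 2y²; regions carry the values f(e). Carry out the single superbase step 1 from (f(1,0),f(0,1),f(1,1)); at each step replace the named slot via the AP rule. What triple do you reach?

start (1,-2,3) = (f(1,0),f(0,1),f(1,1))
replace slot 1: 2·((-2)+3) − 1 = 1 → (1,-2,3)

1,-2,3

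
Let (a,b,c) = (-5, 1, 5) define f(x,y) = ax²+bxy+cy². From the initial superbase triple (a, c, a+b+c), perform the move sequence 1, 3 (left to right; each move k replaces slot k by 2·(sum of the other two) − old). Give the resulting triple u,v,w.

start (-5,5,1) = (f(1,0),f(0,1),f(1,1))
replace slot 1: 2·(5+1) − (-5) = 17 → (17,5,1)
replace slot 3: 2·(17+5) − 1 = 43 → (17,5,43)

17,5,43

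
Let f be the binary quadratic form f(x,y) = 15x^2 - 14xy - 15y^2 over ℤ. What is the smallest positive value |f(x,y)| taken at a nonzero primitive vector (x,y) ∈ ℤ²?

descent: ρ → (-15,14,15)  [lands on river]
river: ρ → (15,16,-14)
river: ρ → (-14,12,17)
river: ρ → (17,22,-9)
river: ρ → (-9,32,2)
river: ρ → (2,32,-9)
river: ρ → (-9,22,17)
river: ρ → (17,12,-14)
river: ρ → (-14,16,15)
river: ρ → (15,14,-15)
river: ρ → (-15,16,14)
river: ρ → (14,12,-17)
river: ρ → (-17,22,9)
river: ρ → (9,32,-2)
river: ρ → (-2,32,9)
river: ρ → (9,22,-17)
river: ρ → (-17,12,14)
river: ρ → (14,16,-15)
closes: descent 1, river 18
min |a| on river = 2

2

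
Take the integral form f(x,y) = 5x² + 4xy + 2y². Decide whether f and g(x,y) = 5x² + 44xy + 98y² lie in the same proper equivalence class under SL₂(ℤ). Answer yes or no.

D₁ = -24, D₂ = -24
f: flip: (5,4,2)→(2,-4,5)
f: translate: b→0 (≡-4 mod 4), so (2,-4,5)→(2,0,3)
f: reduced (well bottom): (2,0,3) with a≤c, −a<b≤a
g: translate: b→4 (≡44 mod 10), so (5,44,98)→(5,4,2)
g: flip: (5,4,2)→(2,-4,5)
g: translate: b→0 (≡-4 mod 4), so (2,-4,5)→(2,0,3)
g: reduced (well bottom): (2,0,3) with a≤c, −a<b≤a
reduced forms (2, 0, 3) vs (2, 0, 3) ⇒ equivalent

yes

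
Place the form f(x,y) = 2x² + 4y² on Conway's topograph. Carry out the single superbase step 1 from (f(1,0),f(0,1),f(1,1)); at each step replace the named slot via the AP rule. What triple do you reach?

start (2,4,6) = (f(1,0),f(0,1),f(1,1))
replace slot 1: 2·(4+6) − 2 = 18 → (18,4,6)

18,4,6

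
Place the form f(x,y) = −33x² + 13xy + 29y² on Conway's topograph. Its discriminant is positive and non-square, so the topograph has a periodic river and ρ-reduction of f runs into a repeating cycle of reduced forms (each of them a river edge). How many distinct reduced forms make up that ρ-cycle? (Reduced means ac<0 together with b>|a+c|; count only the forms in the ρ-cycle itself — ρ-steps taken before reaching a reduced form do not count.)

D = 3997, ⌊√D⌋ = 63
river: ρ → (29,45,-17)
river: ρ → (-17,57,11)
river: ρ → (11,53,-27)
river: ρ → (-27,55,9)
river: ρ → (9,53,-33)
river: ρ → (-33,13,29)
ρ-cycle length = 6 (tail of 0 descent steps not counted)

6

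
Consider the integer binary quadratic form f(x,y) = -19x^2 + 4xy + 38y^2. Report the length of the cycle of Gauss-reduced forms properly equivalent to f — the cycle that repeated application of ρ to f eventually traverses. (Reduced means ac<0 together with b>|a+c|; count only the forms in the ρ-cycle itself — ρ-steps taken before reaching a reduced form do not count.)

D = 2904, ⌊√D⌋ = 53
descent: ρ → (38,-4,-19)
descent: ρ → (-19,42,15)  [lands on river]
river: ρ → (15,48,-10)
river: ρ → (-10,52,5)
river: ρ → (5,48,-30)
river: ρ → (-30,12,23)
river: ρ → (23,34,-19)
ρ-cycle length = 6 (tail of 2 descent steps not counted)

6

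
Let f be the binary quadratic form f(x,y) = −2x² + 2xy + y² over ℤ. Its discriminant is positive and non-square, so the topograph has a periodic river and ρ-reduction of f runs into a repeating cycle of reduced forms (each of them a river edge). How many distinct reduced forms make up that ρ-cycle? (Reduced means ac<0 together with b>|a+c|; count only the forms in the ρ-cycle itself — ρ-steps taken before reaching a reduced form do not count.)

D = 12, ⌊√D⌋ = 3
river: ρ → (1,2,-2)
river: ρ → (-2,2,1)
ρ-cycle length = 2 (tail of 0 descent steps not counted)

2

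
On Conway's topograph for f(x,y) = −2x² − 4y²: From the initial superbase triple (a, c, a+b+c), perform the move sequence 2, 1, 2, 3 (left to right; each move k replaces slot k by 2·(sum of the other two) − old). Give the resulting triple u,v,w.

start (-2,-4,-6) = (f(1,0),f(0,1),f(1,1))
replace slot 2: 2·((-2)+(-6)) − (-4) = -12 → (-2,-12,-6)
replace slot 1: 2·((-12)+(-6)) − (-2) = -34 → (-34,-12,-6)
replace slot 2: 2·((-34)+(-6)) − (-12) = -68 → (-34,-68,-6)
replace slot 3: 2·((-34)+(-68)) − (-6) = -198 → (-34,-68,-198)

-34,-68,-198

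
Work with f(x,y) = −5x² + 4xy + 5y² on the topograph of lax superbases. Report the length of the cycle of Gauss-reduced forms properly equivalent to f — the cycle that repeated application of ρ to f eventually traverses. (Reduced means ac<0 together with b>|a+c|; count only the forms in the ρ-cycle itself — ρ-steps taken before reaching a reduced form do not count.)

D = 116, ⌊√D⌋ = 10
river: ρ → (5,6,-4)
river: ρ → (-4,10,1)
river: ρ → (1,10,-4)
river: ρ → (-4,6,5)
river: ρ → (5,4,-5)
river: ρ → (-5,6,4)
river: ρ → (4,10,-1)
river: ρ → (-1,10,4)
river: ρ → (4,6,-5)
river: ρ → (-5,4,5)
ρ-cycle length = 10 (tail of 0 descent steps not counted)

10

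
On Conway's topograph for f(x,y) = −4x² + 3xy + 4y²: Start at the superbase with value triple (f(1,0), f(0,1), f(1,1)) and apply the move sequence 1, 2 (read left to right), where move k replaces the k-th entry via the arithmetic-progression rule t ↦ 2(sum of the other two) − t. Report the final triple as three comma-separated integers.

start (-4,4,3) = (f(1,0),f(0,1),f(1,1))
replace slot 1: 2·(4+3) − (-4) = 18 → (18,4,3)
replace slot 2: 2·(18+3) − 4 = 38 → (18,38,3)

18,38,3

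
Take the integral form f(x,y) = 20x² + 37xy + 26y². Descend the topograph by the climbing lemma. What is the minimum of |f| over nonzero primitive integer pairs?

translate: b→-3 (≡37 mod 40), so (20,37,26)→(20,-3,9)
flip: (20,-3,9)→(9,3,20)
reduced (well bottom): (9,3,20) with a≤c, −a<b≤a
well minimum = a = 9

9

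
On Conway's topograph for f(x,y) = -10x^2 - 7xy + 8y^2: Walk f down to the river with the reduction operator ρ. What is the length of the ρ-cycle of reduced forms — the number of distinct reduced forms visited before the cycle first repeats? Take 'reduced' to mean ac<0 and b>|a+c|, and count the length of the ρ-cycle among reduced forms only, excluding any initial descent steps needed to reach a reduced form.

D = 369, ⌊√D⌋ = 19
descent: ρ → (8,7,-10)  [lands on river]
river: ρ → (-10,13,5)
river: ρ → (5,17,-4)
river: ρ → (-4,15,9)
river: ρ → (9,3,-10)
river: ρ → (-10,17,2)
river: ρ → (2,19,-1)
river: ρ → (-1,19,2)
river: ρ → (2,17,-10)
river: ρ → (-10,3,9)
river: ρ → (9,15,-4)
river: ρ → (-4,17,5)
river: ρ → (5,13,-10)
river: ρ → (-10,7,8)
river: ρ → (8,9,-9)
river: ρ → (-9,9,8)
ρ-cycle length = 16 (tail of 1 descent step not counted)

16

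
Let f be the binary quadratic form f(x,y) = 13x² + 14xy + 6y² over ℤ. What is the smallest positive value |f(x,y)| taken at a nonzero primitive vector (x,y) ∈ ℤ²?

translate: b→-12 (≡14 mod 26), so (13,14,6)→(13,-12,5)
flip: (13,-12,5)→(5,12,13)
translate: b→2 (≡12 mod 10), so (5,12,13)→(5,2,6)
reduced (well bottom): (5,2,6) with a≤c, −a<b≤a
well minimum = a = 5

5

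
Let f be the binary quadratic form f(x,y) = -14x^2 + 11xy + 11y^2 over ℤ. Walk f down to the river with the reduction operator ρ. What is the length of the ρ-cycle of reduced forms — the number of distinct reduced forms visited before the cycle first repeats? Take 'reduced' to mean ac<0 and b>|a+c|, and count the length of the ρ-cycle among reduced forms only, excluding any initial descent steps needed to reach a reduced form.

D = 737, ⌊√D⌋ = 27
river: ρ → (11,11,-14)
river: ρ → (-14,17,8)
river: ρ → (8,15,-16)
river: ρ → (-16,17,7)
river: ρ → (7,25,-4)
river: ρ → (-4,23,13)
river: ρ → (13,3,-14)
river: ρ → (-14,25,2)
river: ρ → (2,27,-1)
river: ρ → (-1,27,2)
river: ρ → (2,25,-14)
river: ρ → (-14,3,13)
river: ρ → (13,23,-4)
river: ρ → (-4,25,7)
river: ρ → (7,17,-16)
river: ρ → (-16,15,8)
river: ρ → (8,17,-14)
river: ρ → (-14,11,11)
ρ-cycle length = 18 (tail of 0 descent steps not counted)

18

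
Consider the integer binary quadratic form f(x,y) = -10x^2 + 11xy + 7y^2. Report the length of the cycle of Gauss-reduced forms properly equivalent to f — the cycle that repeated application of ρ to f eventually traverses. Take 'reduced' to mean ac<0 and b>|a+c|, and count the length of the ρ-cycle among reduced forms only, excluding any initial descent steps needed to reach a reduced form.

D = 401, ⌊√D⌋ = 20
river: ρ → (7,17,-4)
river: ρ → (-4,15,11)
river: ρ → (11,7,-8)
river: ρ → (-8,9,10)
river: ρ → (10,11,-7)
river: ρ → (-7,17,4)
river: ρ → (4,15,-11)
river: ρ → (-11,7,8)
river: ρ → (8,9,-10)
river: ρ → (-10,11,7)
ρ-cycle length = 10 (tail of 0 descent steps not counted)

10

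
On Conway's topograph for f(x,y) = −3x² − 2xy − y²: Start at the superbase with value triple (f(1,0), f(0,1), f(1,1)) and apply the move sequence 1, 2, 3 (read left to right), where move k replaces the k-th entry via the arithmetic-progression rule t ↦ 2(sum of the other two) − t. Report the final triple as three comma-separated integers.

start (-3,-1,-6) = (f(1,0),f(0,1),f(1,1))
replace slot 1: 2·((-1)+(-6)) − (-3) = -11 → (-11,-1,-6)
replace slot 2: 2·((-11)+(-6)) − (-1) = -33 → (-11,-33,-6)
replace slot 3: 2·((-11)+(-33)) − (-6) = -82 → (-11,-33,-82)

-11,-33,-82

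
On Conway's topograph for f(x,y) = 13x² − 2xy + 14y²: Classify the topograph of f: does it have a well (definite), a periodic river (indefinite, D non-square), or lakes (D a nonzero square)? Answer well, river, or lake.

D = b²−4ac = (-2)² − 4·13·14 = -724
D < 0 ⇒ definite ⇒ every region one sign ⇒ single well

well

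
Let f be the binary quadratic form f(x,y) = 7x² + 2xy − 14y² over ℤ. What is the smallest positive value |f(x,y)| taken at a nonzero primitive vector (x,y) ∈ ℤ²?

descent: ρ → (-14,-2,7)
descent: ρ → (7,16,-5)  [lands on river]
river: ρ → (-5,14,10)
river: ρ → (10,6,-9)
river: ρ → (-9,12,7)
closes: descent 2, river 4
min |a| on river = 5

5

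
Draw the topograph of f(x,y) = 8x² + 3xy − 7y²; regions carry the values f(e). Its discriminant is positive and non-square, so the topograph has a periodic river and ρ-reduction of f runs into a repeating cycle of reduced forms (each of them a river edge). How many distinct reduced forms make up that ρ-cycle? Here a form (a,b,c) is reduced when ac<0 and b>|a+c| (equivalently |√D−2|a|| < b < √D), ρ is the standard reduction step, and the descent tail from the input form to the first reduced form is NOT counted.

D = 233, ⌊√D⌋ = 15
river: ρ → (-7,11,4)
river: ρ → (4,13,-4)
river: ρ → (-4,11,7)
river: ρ → (7,3,-8)
river: ρ → (-8,13,2)
river: ρ → (2,15,-1)
river: ρ → (-1,15,2)
river: ρ → (2,13,-8)
river: ρ → (-8,3,7)
river: ρ → (7,11,-4)
river: ρ → (-4,13,4)
river: ρ → (4,11,-7)
river: ρ → (-7,3,8)
river: ρ → (8,13,-2)
river: ρ → (-2,15,1)
river: ρ → (1,15,-2)
river: ρ → (-2,13,8)
river: ρ → (8,3,-7)
ρ-cycle length = 18 (tail of 0 descent steps not counted)

18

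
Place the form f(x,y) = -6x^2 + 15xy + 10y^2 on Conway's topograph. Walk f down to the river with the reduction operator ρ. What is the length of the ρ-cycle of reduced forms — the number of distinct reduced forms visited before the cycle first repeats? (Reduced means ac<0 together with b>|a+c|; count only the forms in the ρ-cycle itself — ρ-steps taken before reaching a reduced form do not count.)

D = 465, ⌊√D⌋ = 21
river: ρ → (10,5,-11)
river: ρ → (-11,17,4)
river: ρ → (4,15,-15)
river: ρ → (-15,15,4)
river: ρ → (4,17,-11)
river: ρ → (-11,5,10)
river: ρ → (10,15,-6)
river: ρ → (-6,21,1)
river: ρ → (1,21,-6)
river: ρ → (-6,15,10)
ρ-cycle length = 10 (tail of 0 descent steps not counted)

10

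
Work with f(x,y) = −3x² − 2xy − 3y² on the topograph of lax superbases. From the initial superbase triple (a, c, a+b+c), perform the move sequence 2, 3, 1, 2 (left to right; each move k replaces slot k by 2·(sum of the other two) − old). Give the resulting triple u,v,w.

start (-3,-3,-8) = (f(1,0),f(0,1),f(1,1))
replace slot 2: 2·((-3)+(-8)) − (-3) = -19 → (-3,-19,-8)
replace slot 3: 2·((-3)+(-19)) − (-8) = -36 → (-3,-19,-36)
replace slot 1: 2·((-19)+(-36)) − (-3) = -107 → (-107,-19,-36)
replace slot 2: 2·((-107)+(-36)) − (-19) = -267 → (-107,-267,-36)

-107,-267,-36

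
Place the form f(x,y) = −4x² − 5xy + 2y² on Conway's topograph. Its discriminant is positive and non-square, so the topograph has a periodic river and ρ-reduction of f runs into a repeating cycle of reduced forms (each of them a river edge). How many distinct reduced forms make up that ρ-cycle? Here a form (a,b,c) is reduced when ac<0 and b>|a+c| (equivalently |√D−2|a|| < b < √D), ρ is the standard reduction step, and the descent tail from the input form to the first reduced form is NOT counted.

D = 57, ⌊√D⌋ = 7
descent: ρ → (2,5,-4)  [lands on river]
river: ρ → (-4,3,3)
river: ρ → (3,3,-4)
river: ρ → (-4,5,2)
river: ρ → (2,7,-1)
river: ρ → (-1,7,2)
ρ-cycle length = 6 (tail of 1 descent step not counted)

6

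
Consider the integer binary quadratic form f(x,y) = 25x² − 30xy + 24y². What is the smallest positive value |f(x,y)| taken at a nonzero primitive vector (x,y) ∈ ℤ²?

translate: b→20 (≡-30 mod 50), so (25,-30,24)→(25,20,19)
flip: (25,20,19)→(19,-20,25)
translate: b→18 (≡-20 mod 38), so (19,-20,25)→(19,18,24)
reduced (well bottom): (19,18,24) with a≤c, −a<b≤a
well minimum = a = 19

19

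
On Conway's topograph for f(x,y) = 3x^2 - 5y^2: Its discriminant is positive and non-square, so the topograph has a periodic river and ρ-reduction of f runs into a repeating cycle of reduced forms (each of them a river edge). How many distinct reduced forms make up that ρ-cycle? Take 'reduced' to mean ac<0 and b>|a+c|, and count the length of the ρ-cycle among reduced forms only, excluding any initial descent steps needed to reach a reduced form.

D = 60, ⌊√D⌋ = 7
descent: ρ → (-5,0,3)
descent: ρ → (3,6,-2)  [lands on river]
river: ρ → (-2,6,3)
ρ-cycle length = 2 (tail of 2 descent steps not counted)

2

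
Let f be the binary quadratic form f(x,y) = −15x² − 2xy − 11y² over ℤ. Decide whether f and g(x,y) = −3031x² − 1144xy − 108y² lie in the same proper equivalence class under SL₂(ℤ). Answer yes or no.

D₁ = -656, D₂ = -656
f is negative-definite; reduce −f:
−f: flip: (15,2,11)→(11,-2,15)
−f: reduced (well bottom): (11,-2,15) with a≤c, −a<b≤a
flip sign back: reduced form of f is (-11,2,-15)
g is negative-definite; reduce −g:
−g: flip: (3031,1144,108)→(108,-1144,3031)
−g: translate: b→-64 (≡-1144 mod 216), so (108,-1144,3031)→(108,-64,11)
−g: flip: (108,-64,11)→(11,64,108)
−g: translate: b→-2 (≡64 mod 22), so (11,64,108)→(11,-2,15)
−g: reduced (well bottom): (11,-2,15) with a≤c, −a<b≤a
flip sign back: reduced form of g is (-11,2,-15)
reduced forms (-11, 2, -15) vs (-11, 2, -15) ⇒ equivalent

yes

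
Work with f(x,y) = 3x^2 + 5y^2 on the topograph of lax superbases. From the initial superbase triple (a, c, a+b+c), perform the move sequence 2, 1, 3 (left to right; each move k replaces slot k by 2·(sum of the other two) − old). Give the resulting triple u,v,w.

start (3,5,8) = (f(1,0),f(0,1),f(1,1))
replace slot 2: 2·(3+8) − 5 = 17 → (3,17,8)
replace slot 1: 2·(17+8) − 3 = 47 → (47,17,8)
replace slot 3: 2·(47+17) − 8 = 120 → (47,17,120)

47,17,120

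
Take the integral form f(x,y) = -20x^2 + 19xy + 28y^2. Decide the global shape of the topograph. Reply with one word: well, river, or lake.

D = b²−4ac = 19² − 4·(-20)·28 = 2601
D = 51² is a perfect square ⇒ form factors over ℤ ⇒ lakes

lake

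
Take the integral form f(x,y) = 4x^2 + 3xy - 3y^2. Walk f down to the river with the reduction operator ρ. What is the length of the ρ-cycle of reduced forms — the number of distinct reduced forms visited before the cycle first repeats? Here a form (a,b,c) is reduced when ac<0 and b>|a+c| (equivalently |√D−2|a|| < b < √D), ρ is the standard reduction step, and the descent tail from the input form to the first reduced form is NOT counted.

D = 57, ⌊√D⌋ = 7
river: ρ → (-3,3,4)
river: ρ → (4,5,-2)
river: ρ → (-2,7,1)
river: ρ → (1,7,-2)
river: ρ → (-2,5,4)
river: ρ → (4,3,-3)
ρ-cycle length = 6 (tail of 0 descent steps not counted)

6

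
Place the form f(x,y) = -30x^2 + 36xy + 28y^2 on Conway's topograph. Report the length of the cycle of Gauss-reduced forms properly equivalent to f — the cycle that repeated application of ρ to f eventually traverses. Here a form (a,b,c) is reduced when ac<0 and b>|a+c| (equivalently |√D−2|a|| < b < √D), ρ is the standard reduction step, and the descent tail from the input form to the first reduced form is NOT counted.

D = 4656, ⌊√D⌋ = 68
river: ρ → (28,20,-38)
river: ρ → (-38,56,10)
river: ρ → (10,64,-14)
river: ρ → (-14,48,42)
river: ρ → (42,36,-20)
river: ρ → (-20,44,34)
river: ρ → (34,24,-30)
river: ρ → (-30,36,28)
ρ-cycle length = 8 (tail of 0 descent steps not counted)

8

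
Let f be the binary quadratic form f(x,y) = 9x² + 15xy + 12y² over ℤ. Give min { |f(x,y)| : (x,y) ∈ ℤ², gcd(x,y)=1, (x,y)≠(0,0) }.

translate: b→-3 (≡15 mod 18), so (9,15,12)→(9,-3,6)
flip: (9,-3,6)→(6,3,9)
reduced (well bottom): (6,3,9) with a≤c, −a<b≤a
well minimum = a = 6

6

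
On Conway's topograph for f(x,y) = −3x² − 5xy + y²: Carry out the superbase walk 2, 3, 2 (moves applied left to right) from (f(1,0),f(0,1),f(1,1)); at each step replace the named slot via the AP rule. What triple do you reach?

start (-3,1,-7) = (f(1,0),f(0,1),f(1,1))
replace slot 2: 2·((-3)+(-7)) − 1 = -21 → (-3,-21,-7)
replace slot 3: 2·((-3)+(-21)) − (-7) = -41 → (-3,-21,-41)
replace slot 2: 2·((-3)+(-41)) − (-21) = -67 → (-3,-67,-41)

-3,-67,-41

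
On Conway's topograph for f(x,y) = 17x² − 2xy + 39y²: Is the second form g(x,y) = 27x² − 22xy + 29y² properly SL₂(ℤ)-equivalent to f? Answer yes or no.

D₁ = -2648, D₂ = -2648
f: reduced (well bottom): (17,-2,39) with a≤c, −a<b≤a
g: reduced (well bottom): (27,-22,29) with a≤c, −a<b≤a
reduced forms (17, -2, 39) vs (27, -22, 29) ⇒ inequivalent

no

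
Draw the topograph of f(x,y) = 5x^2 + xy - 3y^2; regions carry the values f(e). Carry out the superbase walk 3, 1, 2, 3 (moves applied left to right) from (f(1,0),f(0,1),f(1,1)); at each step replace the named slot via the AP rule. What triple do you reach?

start (5,-3,3) = (f(1,0),f(0,1),f(1,1))
replace slot 3: 2·(5+(-3)) − 3 = 1 → (5,-3,1)
replace slot 1: 2·((-3)+1) − 5 = -9 → (-9,-3,1)
replace slot 2: 2·((-9)+1) − (-3) = -13 → (-9,-13,1)
replace slot 3: 2·((-9)+(-13)) − 1 = -45 → (-9,-13,-45)

-9,-13,-45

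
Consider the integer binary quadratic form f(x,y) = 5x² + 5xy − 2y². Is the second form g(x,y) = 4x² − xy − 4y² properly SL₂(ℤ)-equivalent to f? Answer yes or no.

D₁ = 65, D₂ = 65
river cycle of f (length 6): (-2, 7, 2), (2, 5, -5), (-5, 5, 2), (2, 7, -2), (-2, 5, 5), (5, 5, -2)
river cycle of g (length 6): (-4, 1, 4), (4, 7, -1), (-1, 7, 4), (4, 1, -4), (-4, 7, 1), (1, 7, -4)
cycles differ ⇒ inequivalent

no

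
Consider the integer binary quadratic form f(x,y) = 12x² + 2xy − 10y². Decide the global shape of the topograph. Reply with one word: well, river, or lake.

D = b²−4ac = 2² − 4·12·(-10) = 484
D = 22² is a perfect square ⇒ form factors over ℤ ⇒ lakes

lake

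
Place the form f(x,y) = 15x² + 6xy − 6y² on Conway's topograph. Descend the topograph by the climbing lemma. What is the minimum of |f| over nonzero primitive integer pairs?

descent: ρ → (-6,18,3)  [lands on river]
river: ρ → (3,18,-6)
closes: descent 1, river 2
min |a| on river = 3

3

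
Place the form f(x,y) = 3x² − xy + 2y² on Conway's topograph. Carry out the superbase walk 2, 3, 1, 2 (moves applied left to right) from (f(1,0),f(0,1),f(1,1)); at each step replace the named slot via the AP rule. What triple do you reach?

start (3,2,4) = (f(1,0),f(0,1),f(1,1))
replace slot 2: 2·(3+4) − 2 = 12 → (3,12,4)
replace slot 3: 2·(3+12) − 4 = 26 → (3,12,26)
replace slot 1: 2·(12+26) − 3 = 73 → (73,12,26)
replace slot 2: 2·(73+26) − 12 = 186 → (73,186,26)

73,186,26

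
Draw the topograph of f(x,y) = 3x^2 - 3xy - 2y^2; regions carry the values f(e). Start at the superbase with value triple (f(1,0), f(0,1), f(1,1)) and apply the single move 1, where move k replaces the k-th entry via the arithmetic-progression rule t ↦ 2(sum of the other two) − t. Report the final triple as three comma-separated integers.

start (3,-2,-2) = (f(1,0),f(0,1),f(1,1))
replace slot 1: 2·((-2)+(-2)) − 3 = -11 → (-11,-2,-2)

-11,-2,-2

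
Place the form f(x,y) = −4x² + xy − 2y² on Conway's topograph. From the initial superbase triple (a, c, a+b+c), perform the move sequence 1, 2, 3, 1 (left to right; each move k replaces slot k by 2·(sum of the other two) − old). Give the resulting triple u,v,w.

start (-4,-2,-5) = (f(1,0),f(0,1),f(1,1))
replace slot 1: 2·((-2)+(-5)) − (-4) = -10 → (-10,-2,-5)
replace slot 2: 2·((-10)+(-5)) − (-2) = -28 → (-10,-28,-5)
replace slot 3: 2·((-10)+(-28)) − (-5) = -71 → (-10,-28,-71)
replace slot 1: 2·((-28)+(-71)) − (-10) = -188 → (-188,-28,-71)

-188,-28,-71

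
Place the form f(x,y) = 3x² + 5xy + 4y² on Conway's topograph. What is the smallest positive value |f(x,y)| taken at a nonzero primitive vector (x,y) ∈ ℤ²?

translate: b→-1 (≡5 mod 6), so (3,5,4)→(3,-1,2)
flip: (3,-1,2)→(2,1,3)
reduced (well bottom): (2,1,3) with a≤c, −a<b≤a
well minimum = a = 2

2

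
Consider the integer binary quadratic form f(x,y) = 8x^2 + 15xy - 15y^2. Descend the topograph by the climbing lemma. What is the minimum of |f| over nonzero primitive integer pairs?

river: ρ → (-15,15,8)
river: ρ → (8,17,-13)
river: ρ → (-13,9,12)
river: ρ → (12,15,-10)
river: ρ → (-10,25,2)
river: ρ → (2,23,-22)
river: ρ → (-22,21,3)
river: ρ → (3,21,-22)
river: ρ → (-22,23,2)
river: ρ → (2,25,-10)
river: ρ → (-10,15,12)
river: ρ → (12,9,-13)
river: ρ → (-13,17,8)
river: ρ → (8,15,-15)
closes: descent 0, river 14
min |a| on river = 2

2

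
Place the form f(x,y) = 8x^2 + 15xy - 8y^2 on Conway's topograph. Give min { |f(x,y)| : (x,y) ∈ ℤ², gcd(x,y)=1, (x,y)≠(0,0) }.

river: ρ → (-8,17,6)
river: ρ → (6,19,-5)
river: ρ → (-5,21,2)
river: ρ → (2,19,-15)
river: ρ → (-15,11,6)
river: ρ → (6,13,-13)
river: ρ → (-13,13,6)
river: ρ → (6,11,-15)
river: ρ → (-15,19,2)
river: ρ → (2,21,-5)
river: ρ → (-5,19,6)
river: ρ → (6,17,-8)
river: ρ → (-8,15,8)
river: ρ → (8,17,-6)
river: ρ → (-6,19,5)
river: ρ → (5,21,-2)
river: ρ → (-2,19,15)
river: ρ → (15,11,-6)
river: ρ → (-6,13,13)
river: ρ → (13,13,-6)
river: ρ → (-6,11,15)
river: ρ → (15,19,-2)
river: ρ → (-2,21,5)
river: ρ → (5,19,-6)
river: ρ → (-6,17,8)
river: ρ → (8,15,-8)
closes: descent 0, river 26
min |a| on river = 2

2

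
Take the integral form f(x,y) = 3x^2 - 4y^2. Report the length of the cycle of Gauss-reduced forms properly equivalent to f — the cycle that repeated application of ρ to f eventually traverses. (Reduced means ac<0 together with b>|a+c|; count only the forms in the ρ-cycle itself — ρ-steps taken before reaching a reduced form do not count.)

D = 48, ⌊√D⌋ = 6
descent: ρ → (-4,0,3)
descent: ρ → (3,6,-1)  [lands on river]
river: ρ → (-1,6,3)
ρ-cycle length = 2 (tail of 2 descent steps not counted)

2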